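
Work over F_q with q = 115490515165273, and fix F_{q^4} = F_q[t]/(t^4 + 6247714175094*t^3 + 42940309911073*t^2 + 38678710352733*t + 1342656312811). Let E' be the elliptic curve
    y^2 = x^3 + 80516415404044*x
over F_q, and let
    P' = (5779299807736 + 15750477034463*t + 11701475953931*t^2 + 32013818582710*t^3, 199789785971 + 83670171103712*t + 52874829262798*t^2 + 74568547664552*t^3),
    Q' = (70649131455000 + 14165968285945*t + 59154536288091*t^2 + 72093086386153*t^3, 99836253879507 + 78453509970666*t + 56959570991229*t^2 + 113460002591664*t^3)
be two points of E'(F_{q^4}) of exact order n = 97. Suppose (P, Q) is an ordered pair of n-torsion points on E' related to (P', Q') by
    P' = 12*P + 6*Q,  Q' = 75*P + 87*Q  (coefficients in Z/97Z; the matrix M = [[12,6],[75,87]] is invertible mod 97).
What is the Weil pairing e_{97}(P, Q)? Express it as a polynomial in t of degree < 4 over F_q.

86152210848088 + 47874073202690*t + 95035321037687*t^2 + 7276371751679*t^3

Under M = [[12,6],[75,87]] in GL_2(Z/97), e_{97}(P',Q') = e_{97}(P,Q)^(12*87-6*75 mod 97).
12*87 - 6*75 = 594; reduced mod 97: det = 12, inverse 89.
Build f_{97,P'} and f_{97,Q'} via the 7-bit ladder of 97=1100001_2; evaluate at shifted divisors; quotient in F_{115490515165273^4}.
So e_{97}(P',Q') = 662194369723 + 31043069559470*t + 74138689537798*t^2 + 14466775179133*t^3.
Hence e(P,Q) = 86152210848088 + 47874073202690*t + 95035321037687*t^2 + 7276371751679*t^3 in F_{115490515165273^4}^*.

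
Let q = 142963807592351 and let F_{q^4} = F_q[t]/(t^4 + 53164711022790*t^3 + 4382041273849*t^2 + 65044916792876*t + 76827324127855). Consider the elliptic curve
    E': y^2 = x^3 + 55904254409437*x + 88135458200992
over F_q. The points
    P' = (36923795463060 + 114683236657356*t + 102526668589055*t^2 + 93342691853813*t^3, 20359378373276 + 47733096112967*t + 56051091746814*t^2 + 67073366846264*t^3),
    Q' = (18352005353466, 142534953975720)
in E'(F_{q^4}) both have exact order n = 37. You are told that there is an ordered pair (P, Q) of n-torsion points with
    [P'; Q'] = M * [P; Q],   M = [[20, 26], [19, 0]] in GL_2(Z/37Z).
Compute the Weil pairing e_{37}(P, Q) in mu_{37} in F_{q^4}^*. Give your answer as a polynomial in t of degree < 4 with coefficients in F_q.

88280775498592 + 64144564656803*t + 31590415683070*t^2 + 74547091543706*t^3

e_{37}(aP+bQ,cP+dQ) = e_{37}(P,Q)^(ad-bc); with (a,b,c,d)=(20,26,19,0) this gives the det-37 law.
Inverting 24 mod 37: 17. Thus e_{37}(P,Q) = e(P',Q')^{17}.
6-bit Miller (100101) on E'/F_{142963807592351} with a'=55904254409437, b'=88135458200992: accumulate tangent/chord ratios at Q'+S and P'+S'.
e_{37}(P',Q') = 48131357287797 + 26122396600930*t + 75956052910462*t^2 + 110279672558019*t^3.
Finally e_{37}(P,Q) = 88280775498592 + 64144564656803*t + 31590415683070*t^2 + 74547091543706*t^3.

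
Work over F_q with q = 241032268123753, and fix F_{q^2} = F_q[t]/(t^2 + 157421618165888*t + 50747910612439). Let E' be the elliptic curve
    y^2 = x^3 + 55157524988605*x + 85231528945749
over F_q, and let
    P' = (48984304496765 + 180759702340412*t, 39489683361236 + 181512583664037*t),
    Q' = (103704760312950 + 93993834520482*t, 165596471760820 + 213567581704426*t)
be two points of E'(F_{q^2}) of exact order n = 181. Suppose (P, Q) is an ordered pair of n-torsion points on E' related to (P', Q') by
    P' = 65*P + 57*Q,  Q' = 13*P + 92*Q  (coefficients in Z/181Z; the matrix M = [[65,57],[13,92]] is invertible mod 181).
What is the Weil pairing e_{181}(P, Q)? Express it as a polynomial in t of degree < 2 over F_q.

132545181185755 + 237545251310657*t

Alternating bilinearity on E[181] (values in mu_{181} in F_{241032268123753^2}) gives e(P',Q') = e(P,Q)^det(M).
65*92 - 57*13 = 5239; reduced mod 181: det = 171, inverse 18.
Double-and-add over 10110101: 8-1 doublings, 5-1 additions; each step l_{T,T}/v_{2T} or l_{T,P'}/v at Q'+S for random S.
Result: e(P',Q') = 99401539546711 + 19399220602386*t.
Finally e_{181}(P,Q) = 132545181185755 + 237545251310657*t.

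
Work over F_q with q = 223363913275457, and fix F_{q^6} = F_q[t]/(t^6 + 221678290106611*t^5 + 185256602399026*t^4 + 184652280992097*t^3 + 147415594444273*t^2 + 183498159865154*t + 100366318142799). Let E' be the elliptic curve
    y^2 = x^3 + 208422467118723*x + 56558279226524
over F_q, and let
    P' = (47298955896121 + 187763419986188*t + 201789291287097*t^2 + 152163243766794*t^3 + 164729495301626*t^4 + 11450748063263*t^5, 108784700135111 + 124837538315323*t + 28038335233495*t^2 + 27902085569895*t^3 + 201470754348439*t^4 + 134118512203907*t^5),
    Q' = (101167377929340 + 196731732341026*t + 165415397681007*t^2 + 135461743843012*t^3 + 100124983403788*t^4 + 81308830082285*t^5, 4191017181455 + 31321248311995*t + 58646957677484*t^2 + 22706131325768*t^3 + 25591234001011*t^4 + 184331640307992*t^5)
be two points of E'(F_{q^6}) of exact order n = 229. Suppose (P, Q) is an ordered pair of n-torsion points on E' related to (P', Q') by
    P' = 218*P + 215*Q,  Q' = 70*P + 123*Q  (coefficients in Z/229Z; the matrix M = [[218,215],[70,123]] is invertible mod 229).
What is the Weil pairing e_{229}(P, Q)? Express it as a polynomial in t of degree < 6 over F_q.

Since e_{229}(P,P)=e_{229}(Q,Q)=1 and e_{229}(Q,P)=e_{229}(P,Q)^{-1}, expanding e_{229}(218*P + 215*Q,70*P + 123*Q) leaves e(P,Q)^det(M).
Inverting 85 mod 229: 97. Thus e_{229}(P,Q) = e(P',Q')^{97}.
Build f_{229,P'} and f_{229,Q'} via the 8-bit ladder of 229=11100101_2; evaluate at shifted divisors; quotient in F_{223363913275457^6}.
Miller gives e_{229}(P',Q') = 129459052613849 + 160812642017773*t + 110765909711340*t^2 + 27601463423597*t^3 + 161618703015179*t^4 + 194079551120955*t^5 in F_{223363913275457^6}.
e_{229}(P,Q) = (129459052613849 + 160812642017773*t + 110765909711340*t^2 + 27601463423597*t^3 + 161618703015179*t^4 + 194079551120955*t^5)^{97} = 8125925691084 + 8186216696686*t + 154516929253795*t^2 + 158103524852600*t^3 + 108690761143695*t^4 + 123443146137155*t^5.

8125925691084 + 8186216696686*t + 154516929253795*t^2 + 158103524852600*t^3 + 108690761143695*t^4 + 123443146137155*t^5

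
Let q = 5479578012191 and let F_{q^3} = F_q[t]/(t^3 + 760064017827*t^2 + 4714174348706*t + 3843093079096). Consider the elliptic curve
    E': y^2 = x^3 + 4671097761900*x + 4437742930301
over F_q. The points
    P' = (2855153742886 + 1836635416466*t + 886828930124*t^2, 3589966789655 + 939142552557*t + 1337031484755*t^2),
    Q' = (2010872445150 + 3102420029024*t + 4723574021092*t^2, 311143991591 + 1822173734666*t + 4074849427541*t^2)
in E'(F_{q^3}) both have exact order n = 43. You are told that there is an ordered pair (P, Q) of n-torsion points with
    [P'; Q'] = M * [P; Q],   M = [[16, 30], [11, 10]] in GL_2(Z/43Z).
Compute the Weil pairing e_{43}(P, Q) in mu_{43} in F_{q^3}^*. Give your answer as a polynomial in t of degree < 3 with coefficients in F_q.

The 43-Weil pairing on E[43] over F_{5479578012191} is alternating-bilinear: e_{43}(P',Q') = e_{43}(P,Q)^det(M).
det M = 16*10 - 30*11 = -170 = 2 (mod 43); 2^{-1} = 22 (mod 43).
Run Miller on y^2=x^3+4671097761900*x+4437742930301 over F_{5479578012191}: ladder 101011 (6 bits); e = f_P(D_Q)/f_Q(D_P).
The quotient is 5229859579505 + 1673536332638*t + 1707782976100*t^2.
Thus e_{43}(P,Q) = 3328837902861 + 775563982564*t + 1242473070918*t^2.

3328837902861 + 775563982564*t + 1242473070918*t^2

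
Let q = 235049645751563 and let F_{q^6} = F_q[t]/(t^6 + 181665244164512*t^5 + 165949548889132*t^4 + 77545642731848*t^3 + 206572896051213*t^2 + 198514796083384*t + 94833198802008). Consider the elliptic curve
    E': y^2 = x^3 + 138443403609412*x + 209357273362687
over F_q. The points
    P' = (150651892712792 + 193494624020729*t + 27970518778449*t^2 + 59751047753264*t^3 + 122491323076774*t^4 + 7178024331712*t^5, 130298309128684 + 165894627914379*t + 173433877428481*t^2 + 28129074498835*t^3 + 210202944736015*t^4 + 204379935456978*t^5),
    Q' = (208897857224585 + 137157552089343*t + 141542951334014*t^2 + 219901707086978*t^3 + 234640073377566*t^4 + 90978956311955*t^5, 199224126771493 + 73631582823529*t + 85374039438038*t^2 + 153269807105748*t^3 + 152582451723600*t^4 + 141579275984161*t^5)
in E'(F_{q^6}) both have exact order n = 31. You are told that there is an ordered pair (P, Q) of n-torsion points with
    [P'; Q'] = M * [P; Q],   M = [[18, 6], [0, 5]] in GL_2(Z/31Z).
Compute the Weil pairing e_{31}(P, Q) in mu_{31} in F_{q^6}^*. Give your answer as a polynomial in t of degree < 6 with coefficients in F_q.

180516252020592 + 202993126630049*t + 165552207998836*t^2 + 113181675264082*t^3 + 75369248527770*t^4 + 119879051059896*t^5

The 31-Weil pairing on E[31] over F_{235049645751563} is alternating-bilinear: e_{31}(P',Q') = e_{31}(P,Q)^det(M).
det(M) mod 31 = 28; its inverse in (Z/31)^* is 10 (check: 28*10 mod 31 = 1).
Miller loop for e_{31} over F_{235049645751563^6}: bits of 31 = 11111; 4 double steps + 4 add steps, l/v at each.
e_{31}(P',Q') = 131764385958732 + 17688482366362*t + 143838125492061*t^2 + 222587044110196*t^3 + 181947111934813*t^4 + 148543290222637*t^5.
Hence e(P,Q) = 180516252020592 + 202993126630049*t + 165552207998836*t^2 + 113181675264082*t^3 + 75369248527770*t^4 + 119879051059896*t^5 in F_{235049645751563^6}^*.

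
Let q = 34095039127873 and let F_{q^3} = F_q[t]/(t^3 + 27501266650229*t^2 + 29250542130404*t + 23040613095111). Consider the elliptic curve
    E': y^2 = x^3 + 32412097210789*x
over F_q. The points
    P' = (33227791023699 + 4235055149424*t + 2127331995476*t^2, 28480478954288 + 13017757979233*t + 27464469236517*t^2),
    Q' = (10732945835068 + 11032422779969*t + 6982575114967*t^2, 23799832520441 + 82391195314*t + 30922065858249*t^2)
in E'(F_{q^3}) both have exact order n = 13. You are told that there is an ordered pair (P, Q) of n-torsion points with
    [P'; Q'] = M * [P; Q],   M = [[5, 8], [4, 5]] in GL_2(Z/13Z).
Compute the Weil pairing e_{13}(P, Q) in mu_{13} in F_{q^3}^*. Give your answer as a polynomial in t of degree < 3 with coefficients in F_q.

15158954921545 + 27992298644227*t + 4588846498688*t^2

e_{13}(aP+bQ,cP+dQ) = e_{13}(P,Q)^(ad-bc); with (a,b,c,d)=(5,8,4,5) this gives the det-13 law.
det M = 5*5 - 8*4 = -7 = 6 (mod 13); 6^{-1} = 11 (mod 13).
Miller loop for e_{13} over F_{34095039127873^3}: bits of 13 = 1101; 3 double steps + 2 add steps, l/v at each.
The quotient is 26188954655118 + 23811274558672*t + 6078533784763*t^2.
e_{13}(P,Q) = (26188954655118 + 23811274558672*t + 6078533784763*t^2)^{11} = 15158954921545 + 27992298644227*t + 4588846498688*t^2.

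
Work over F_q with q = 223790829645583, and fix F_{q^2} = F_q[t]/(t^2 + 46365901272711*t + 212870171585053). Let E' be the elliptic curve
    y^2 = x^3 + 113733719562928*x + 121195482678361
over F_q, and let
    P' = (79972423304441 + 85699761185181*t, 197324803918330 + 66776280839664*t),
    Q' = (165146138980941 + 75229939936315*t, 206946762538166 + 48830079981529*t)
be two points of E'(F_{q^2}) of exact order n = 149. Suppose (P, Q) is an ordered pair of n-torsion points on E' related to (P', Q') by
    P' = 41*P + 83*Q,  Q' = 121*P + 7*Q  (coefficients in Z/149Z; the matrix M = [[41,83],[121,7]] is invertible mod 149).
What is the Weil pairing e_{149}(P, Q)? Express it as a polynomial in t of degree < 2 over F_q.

17092352077965 + 68856187859362*t

Since e_{149}(P,P)=e_{149}(Q,Q)=1 and e_{149}(Q,P)=e_{149}(P,Q)^{-1}, expanding e_{149}(41*P + 83*Q,121*P + 7*Q) leaves e(P,Q)^det(M).
Hence e(P,Q) = e(P',Q')^{128} where 128 = 78^{-1} mod 149.
Miller loop for e_{149} over F_{223790829645583^2}: bits of 149 = 10010101; 7 double steps + 3 add steps, l/v at each.
So e_{149}(P',Q') = 119766947904037 + 185217197221588*t.
(119766947904037 + 185217197221588*t)^{128} mod (223790829645583,f) = 17092352077965 + 68856187859362*t.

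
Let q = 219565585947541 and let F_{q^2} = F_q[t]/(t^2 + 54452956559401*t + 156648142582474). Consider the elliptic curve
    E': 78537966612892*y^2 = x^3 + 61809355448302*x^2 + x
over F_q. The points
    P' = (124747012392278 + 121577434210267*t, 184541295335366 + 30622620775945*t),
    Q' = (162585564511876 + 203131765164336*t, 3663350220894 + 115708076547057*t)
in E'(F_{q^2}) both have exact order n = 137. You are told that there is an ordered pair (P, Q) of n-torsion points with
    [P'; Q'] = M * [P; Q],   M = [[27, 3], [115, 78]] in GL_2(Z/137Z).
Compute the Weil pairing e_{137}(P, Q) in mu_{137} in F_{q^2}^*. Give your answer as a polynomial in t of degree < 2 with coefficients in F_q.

108007762962010 + 60027484359917*t

The 137-Weil pairing on E[137] over F_{219565585947541} is alternating-bilinear: e_{137}(P',Q') = e_{137}(P,Q)^det(M).
Hence e(P,Q) = e(P',Q')^{89} where 89 = 117^{-1} mod 137.
Undo Montgomery via alpha=121314011491579, beta=29845486369870: (a',b')=(152800714008817,74373010278123) over F_{219565585947541}.
8-bit Miller (10001001) on E'/F_{219565585947541} with a'=152800714008817, b'=74373010278123: accumulate tangent/chord ratios at Q'+S and P'+S'.
f_P(D_Q)/f_Q(D_P) = 182132295922794 + 179381312309449*t.
e_{137}(P,Q) = (182132295922794 + 179381312309449*t)^{89} = 108007762962010 + 60027484359917*t.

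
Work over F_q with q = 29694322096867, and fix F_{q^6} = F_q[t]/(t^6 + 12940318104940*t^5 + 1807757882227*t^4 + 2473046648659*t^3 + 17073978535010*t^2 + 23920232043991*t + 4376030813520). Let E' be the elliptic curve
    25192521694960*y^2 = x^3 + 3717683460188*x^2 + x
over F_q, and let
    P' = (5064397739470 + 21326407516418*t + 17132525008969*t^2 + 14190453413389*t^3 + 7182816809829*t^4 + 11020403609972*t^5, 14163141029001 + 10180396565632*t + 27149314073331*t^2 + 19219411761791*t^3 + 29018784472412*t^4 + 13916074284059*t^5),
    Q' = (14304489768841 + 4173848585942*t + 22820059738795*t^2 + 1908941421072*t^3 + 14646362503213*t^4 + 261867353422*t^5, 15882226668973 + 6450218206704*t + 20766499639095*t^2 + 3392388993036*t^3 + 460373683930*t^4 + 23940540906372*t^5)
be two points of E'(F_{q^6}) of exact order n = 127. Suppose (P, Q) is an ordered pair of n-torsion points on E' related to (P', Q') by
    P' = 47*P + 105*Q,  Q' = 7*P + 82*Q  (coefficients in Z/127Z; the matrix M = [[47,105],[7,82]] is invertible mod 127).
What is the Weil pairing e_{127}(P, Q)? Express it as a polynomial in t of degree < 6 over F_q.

The 127-Weil pairing on E[127] over F_{29694322096867} is alternating-bilinear: e_{127}(P',Q') = e_{127}(P,Q)^det(M).
det M = 47*82 - 105*7 = 3119 = 71 (mod 127); 71^{-1} = 34 (mod 127).
Set x_W=13284920140123*u+4461408065562, y_W=13284920140123*v; then E': y_W^2=x_W^3+24887865386739*x_W+1108779448705.
Build f_{127,P'} and f_{127,Q'} via the 7-bit ladder of 127=1111111_2; evaluate at shifted divisors; quotient in F_{29694322096867^6}.
e_{127}(P',Q') = 542246757063 + 3778638590181*t + 25211011510405*t^2 + 7849631501721*t^3 + 12872901494824*t^4 + 13121796137864*t^5.
e_{127}(P,Q) = (542246757063 + 3778638590181*t + 25211011510405*t^2 + 7849631501721*t^3 + 12872901494824*t^4 + 13121796137864*t^5)^{34} = 4861609419956 + 21365934041161*t + 9207424613493*t^2 + 28769867984687*t^3 + 16724160802615*t^4 + 10266530351829*t^5.

4861609419956 + 21365934041161*t + 9207424613493*t^2 + 28769867984687*t^3 + 16724160802615*t^4 + 10266530351829*t^5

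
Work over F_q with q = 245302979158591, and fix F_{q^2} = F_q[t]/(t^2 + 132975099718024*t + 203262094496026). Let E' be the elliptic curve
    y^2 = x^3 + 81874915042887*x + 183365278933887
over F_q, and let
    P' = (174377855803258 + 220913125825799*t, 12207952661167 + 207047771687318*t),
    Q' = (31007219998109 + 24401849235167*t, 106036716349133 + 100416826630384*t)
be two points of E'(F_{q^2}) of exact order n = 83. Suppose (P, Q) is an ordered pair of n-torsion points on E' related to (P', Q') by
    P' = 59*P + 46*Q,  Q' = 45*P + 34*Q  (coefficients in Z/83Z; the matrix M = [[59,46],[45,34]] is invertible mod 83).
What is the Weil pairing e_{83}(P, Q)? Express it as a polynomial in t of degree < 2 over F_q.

50786686160441 + 158619673322424*t

Alternating bilinearity on E[83] (values in mu_{83} in F_{245302979158591^2}) gives e(P',Q') = e(P,Q)^det(M).
det M = 59*34 - 46*45 = -64 = 19 (mod 83); 19^{-1} = 35 (mod 83).
n = 83 = (1010011)_2 (7 bits, wt 4); accumulate f_{83,P'}(Q'+S)/f_{83,P'}(S) along the 6-step ladder.
e_{83}(P',Q') = 177617447562073 + 125188557942224*t.
(177617447562073 + 125188557942224*t)^{35} mod (245302979158591,f) = 50786686160441 + 158619673322424*t.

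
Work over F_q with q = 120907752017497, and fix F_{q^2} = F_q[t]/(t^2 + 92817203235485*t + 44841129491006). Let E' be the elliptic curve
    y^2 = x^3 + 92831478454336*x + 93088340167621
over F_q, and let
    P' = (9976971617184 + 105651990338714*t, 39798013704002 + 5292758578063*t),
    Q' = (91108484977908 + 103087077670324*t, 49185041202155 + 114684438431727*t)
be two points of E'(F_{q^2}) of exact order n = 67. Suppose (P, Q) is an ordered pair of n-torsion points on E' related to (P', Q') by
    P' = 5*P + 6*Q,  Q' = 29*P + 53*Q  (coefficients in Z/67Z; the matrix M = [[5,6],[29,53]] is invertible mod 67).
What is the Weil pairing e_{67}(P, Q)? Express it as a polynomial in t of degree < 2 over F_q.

20963336960988 + 92854855594124*t

Alternating bilinearity on E[67] (values in mu_{67} in F_{120907752017497^2}) gives e(P',Q') = e(P,Q)^det(M).
det M = 5*53 - 6*29 = 91 = 24 (mod 67); 24^{-1} = 14 (mod 67).
Run Miller on y^2=x^3+92831478454336*x+93088340167621 over F_{120907752017497}: ladder 1000011 (7 bits); e = f_P(D_Q)/f_Q(D_P).
e_{67}(P',Q') = 50347545939433 + 98235312274934*t.
Hence e(P,Q) = 20963336960988 + 92854855594124*t in F_{120907752017497^2}^*.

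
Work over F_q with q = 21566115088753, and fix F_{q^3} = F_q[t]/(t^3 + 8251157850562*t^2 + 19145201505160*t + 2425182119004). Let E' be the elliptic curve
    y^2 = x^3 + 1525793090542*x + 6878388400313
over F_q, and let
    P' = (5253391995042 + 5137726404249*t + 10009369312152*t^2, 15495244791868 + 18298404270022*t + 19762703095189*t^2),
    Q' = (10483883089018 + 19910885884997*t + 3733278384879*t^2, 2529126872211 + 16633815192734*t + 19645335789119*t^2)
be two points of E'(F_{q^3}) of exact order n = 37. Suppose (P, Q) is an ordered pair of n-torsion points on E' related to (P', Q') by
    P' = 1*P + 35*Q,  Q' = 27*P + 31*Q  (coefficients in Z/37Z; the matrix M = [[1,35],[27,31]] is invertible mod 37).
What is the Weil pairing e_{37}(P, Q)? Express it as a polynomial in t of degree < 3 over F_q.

Since e_{37}(P,P)=e_{37}(Q,Q)=1 and e_{37}(Q,P)=e_{37}(P,Q)^{-1}, expanding e_{37}(1*P + 35*Q,27*P + 31*Q) leaves e(P,Q)^det(M).
So e_{37}(P,Q) = e_{37}(P',Q')^{27}, since 11*27 = 1 mod 37.
Build f_{37,P'} and f_{37,Q'} via the 6-bit ladder of 37=100101_2; evaluate at shifted divisors; quotient in F_{21566115088753^3}.
Miller gives e_{37}(P',Q') = 2959486007980 + 466467891459*t + 19894866225875*t^2 in F_{21566115088753^3}.
Hence e(P,Q) = 21252619680994 + 7626010826681*t + 3485354857863*t^2 in F_{21566115088753^3}^*.

21252619680994 + 7626010826681*t + 3485354857863*t^2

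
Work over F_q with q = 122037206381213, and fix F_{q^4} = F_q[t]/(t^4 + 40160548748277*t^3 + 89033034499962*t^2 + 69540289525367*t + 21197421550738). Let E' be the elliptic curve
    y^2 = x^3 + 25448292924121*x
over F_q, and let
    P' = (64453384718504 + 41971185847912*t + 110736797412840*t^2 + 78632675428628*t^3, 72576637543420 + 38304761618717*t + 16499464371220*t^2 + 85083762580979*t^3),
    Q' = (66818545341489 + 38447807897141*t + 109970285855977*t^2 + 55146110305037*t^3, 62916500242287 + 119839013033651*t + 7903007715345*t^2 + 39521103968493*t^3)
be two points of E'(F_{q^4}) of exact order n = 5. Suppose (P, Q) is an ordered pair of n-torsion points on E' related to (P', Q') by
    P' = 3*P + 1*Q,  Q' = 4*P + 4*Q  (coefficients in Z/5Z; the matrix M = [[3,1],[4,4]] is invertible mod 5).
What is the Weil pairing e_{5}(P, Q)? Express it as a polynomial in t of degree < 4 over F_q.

Since e_{5}(P,P)=e_{5}(Q,Q)=1 and e_{5}(Q,P)=e_{5}(P,Q)^{-1}, expanding e_{5}(3*P + 1*Q,4*P + 4*Q) leaves e(P,Q)^det(M).
3*4 - 1*4 = 8; reduced mod 5: det = 3, inverse 2.
Build f_{5,P'} and f_{5,Q'} via the 3-bit ladder of 5=101_2; evaluate at shifted divisors; quotient in F_{122037206381213^4}.
The quotient is 45741495877107 + 77164926419119*t + 309610494520*t^2 + 109489514782228*t^3.
(45741495877107 + 77164926419119*t + 309610494520*t^2 + 109489514782228*t^3)^{2} mod (122037206381213,f) = 98970806555439 + 111358418780641*t + 49491251709254*t^2 + 49618407287427*t^3.

98970806555439 + 111358418780641*t + 49491251709254*t^2 + 49618407287427*t^3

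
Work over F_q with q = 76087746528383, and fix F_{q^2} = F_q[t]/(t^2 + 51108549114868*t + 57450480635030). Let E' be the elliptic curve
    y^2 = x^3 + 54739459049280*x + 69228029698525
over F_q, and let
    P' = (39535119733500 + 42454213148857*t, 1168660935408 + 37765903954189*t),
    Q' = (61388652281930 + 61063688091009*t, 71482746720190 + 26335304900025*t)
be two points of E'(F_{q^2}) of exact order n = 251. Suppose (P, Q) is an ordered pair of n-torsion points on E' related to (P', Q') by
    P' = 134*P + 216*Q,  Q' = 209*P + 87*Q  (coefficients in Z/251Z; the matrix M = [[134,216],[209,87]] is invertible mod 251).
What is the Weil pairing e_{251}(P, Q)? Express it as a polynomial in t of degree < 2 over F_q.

Alternating bilinearity on E[251] (values in mu_{251} in F_{76087746528383^2}) gives e(P',Q') = e(P,Q)^det(M).
det M = 134*87 - 216*209 = -33486 = 148 (mod 251); 148^{-1} = 212 (mod 251).
Build f_{251,P'} and f_{251,Q'} via the 8-bit ladder of 251=11111011_2; evaluate at shifted divisors; quotient in F_{76087746528383^2}.
Miller gives e_{251}(P',Q') = 70653526314719 + 69983501577412*t in F_{76087746528383^2}.
Raise to 212: e(P,Q) = 54451319354699 + 72541032750459*t in mu_{251}.

54451319354699 + 72541032750459*t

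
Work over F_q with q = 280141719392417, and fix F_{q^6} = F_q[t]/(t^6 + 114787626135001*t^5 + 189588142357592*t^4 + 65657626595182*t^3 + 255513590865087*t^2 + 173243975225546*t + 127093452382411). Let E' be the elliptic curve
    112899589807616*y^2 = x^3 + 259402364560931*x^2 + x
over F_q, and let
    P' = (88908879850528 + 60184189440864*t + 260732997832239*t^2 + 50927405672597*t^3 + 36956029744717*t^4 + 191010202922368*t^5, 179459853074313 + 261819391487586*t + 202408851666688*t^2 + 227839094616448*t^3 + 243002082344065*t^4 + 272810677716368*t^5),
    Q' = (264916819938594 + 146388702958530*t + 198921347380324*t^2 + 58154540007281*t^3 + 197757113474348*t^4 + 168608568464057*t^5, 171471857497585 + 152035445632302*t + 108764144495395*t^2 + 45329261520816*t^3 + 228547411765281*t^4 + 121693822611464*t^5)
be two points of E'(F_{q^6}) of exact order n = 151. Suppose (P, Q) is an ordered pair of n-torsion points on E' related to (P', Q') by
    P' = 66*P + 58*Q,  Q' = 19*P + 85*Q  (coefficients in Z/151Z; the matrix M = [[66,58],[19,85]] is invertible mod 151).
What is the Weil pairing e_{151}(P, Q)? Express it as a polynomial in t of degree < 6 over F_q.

213782608929915 + 272078622193321*t + 117986877808086*t^2 + 275929664359690*t^3 + 16812813234577*t^4 + 251186169690205*t^5

e_{151} is bilinear + alternating on E[151], so e_{151}(66*P + 58*Q, 19*P + 85*Q) = e_{151}(P,Q)^(66*85-58*19).
Inverting 129 mod 151: 48. Thus e_{151}(P,Q) = e(P',Q')^{48}.
Montgomery->Weierstrass: x_W = 23845523152808*x+209344545758736, y_W=23845523152808*y on F_{280141719392417}; lands on y^2=x^3+56639562753175*x+4098708677179.
8-bit Miller (10010111) on E'/F_{280141719392417} with a'=56639562753175, b'=4098708677179: accumulate tangent/chord ratios at Q'+S and P'+S'.
The quotient is 257345860598420 + 113145210511583*t + 151088575364006*t^2 + 156231301612184*t^3 + 58549267913954*t^4 + 75396211698933*t^5.
e_{151}(P,Q) = (257345860598420 + 113145210511583*t + 151088575364006*t^2 + 156231301612184*t^3 + 58549267913954*t^4 + 75396211698933*t^5)^{48} = 213782608929915 + 272078622193321*t + 117986877808086*t^2 + 275929664359690*t^3 + 16812813234577*t^4 + 251186169690205*t^5.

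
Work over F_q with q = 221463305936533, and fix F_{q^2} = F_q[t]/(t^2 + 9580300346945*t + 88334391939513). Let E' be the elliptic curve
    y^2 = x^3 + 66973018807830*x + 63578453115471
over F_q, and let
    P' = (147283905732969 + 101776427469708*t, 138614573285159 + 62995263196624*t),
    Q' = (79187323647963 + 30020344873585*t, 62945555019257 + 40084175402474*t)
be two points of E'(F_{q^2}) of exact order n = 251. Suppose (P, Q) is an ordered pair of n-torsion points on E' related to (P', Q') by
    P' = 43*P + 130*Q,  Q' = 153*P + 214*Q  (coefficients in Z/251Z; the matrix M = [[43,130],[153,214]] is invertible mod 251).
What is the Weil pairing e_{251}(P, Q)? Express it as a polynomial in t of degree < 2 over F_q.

e_{251} is bilinear + alternating on E[251], so e_{251}(43*P + 130*Q, 153*P + 214*Q) = e_{251}(P,Q)^(43*214-130*153).
So e_{251}(P,Q) = e_{251}(P',Q')^{153}, since 105*153 = 1 mod 251.
Double-and-add over 11111011: 8-1 doublings, 7-1 additions; each step l_{T,T}/v_{2T} or l_{T,P'}/v at Q'+S for random S.
So e_{251}(P',Q') = 34826861195702 + 206016366691067*t.
Raise to 153: e(P,Q) = 133756391171185 + 196465241255918*t in mu_{251}.

133756391171185 + 196465241255918*t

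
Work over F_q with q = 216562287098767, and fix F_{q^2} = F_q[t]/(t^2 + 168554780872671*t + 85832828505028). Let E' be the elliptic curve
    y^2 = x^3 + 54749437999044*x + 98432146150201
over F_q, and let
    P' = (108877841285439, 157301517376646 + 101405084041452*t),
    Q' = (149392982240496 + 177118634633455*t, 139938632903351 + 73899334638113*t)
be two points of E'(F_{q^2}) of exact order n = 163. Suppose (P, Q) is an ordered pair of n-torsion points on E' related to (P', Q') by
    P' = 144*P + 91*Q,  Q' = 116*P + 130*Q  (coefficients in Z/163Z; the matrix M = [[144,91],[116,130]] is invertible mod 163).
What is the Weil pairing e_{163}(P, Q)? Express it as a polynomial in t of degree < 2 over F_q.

153651938930402 + 119168878003005*t

e_{163} is bilinear + alternating on E[163], so e_{163}(144*P + 91*Q, 116*P + 130*Q) = e_{163}(P,Q)^(144*130-91*116).
So e_{163}(P,Q) = e_{163}(P',Q')^{35}, since 14*35 = 1 mod 163.
Run Miller on y^2=x^3+54749437999044*x+98432146150201 over F_{216562287098767}: ladder 10100011 (8 bits); e = f_P(D_Q)/f_Q(D_P).
So e_{163}(P',Q') = 166168685009906 + 13941799962297*t.
e_{163}(P,Q) = (166168685009906 + 13941799962297*t)^{35} = 153651938930402 + 119168878003005*t.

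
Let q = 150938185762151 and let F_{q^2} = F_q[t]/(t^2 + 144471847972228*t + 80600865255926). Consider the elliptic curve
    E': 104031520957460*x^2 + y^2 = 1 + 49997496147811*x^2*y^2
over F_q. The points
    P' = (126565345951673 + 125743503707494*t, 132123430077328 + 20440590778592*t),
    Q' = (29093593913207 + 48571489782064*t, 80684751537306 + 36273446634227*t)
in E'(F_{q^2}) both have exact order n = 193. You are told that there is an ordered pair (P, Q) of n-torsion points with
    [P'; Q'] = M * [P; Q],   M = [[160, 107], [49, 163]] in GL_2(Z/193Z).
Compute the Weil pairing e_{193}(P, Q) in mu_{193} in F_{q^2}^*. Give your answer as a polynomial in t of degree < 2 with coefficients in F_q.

e_{193} is bilinear + alternating on E[193], so e_{193}(160*P + 107*Q, 49*P + 163*Q) = e_{193}(P,Q)^(160*163-107*49).
det(M) mod 193 = 186; its inverse in (Z/193)^* is 55 (check: 186*55 mod 193 = 1).
Map (x,y)_Ed via u=(1+y)/(1-y), v=(1+y)/((1-y)x) to Montgomery A=38638062783199,B=78782502361436; then to (a',b')=(63309011492165,74773916331214).
n = 193 = (11000001)_2 (8 bits, wt 3); accumulate f_{193,P'}(Q'+S)/f_{193,P'}(S) along the 7-step ladder.
e_{193}(P',Q') = 112236520736753 + 88138272858278*t.
Hence e(P,Q) = 81237186641435 + 53090757766061*t in F_{150938185762151^2}^*.

81237186641435 + 53090757766061*t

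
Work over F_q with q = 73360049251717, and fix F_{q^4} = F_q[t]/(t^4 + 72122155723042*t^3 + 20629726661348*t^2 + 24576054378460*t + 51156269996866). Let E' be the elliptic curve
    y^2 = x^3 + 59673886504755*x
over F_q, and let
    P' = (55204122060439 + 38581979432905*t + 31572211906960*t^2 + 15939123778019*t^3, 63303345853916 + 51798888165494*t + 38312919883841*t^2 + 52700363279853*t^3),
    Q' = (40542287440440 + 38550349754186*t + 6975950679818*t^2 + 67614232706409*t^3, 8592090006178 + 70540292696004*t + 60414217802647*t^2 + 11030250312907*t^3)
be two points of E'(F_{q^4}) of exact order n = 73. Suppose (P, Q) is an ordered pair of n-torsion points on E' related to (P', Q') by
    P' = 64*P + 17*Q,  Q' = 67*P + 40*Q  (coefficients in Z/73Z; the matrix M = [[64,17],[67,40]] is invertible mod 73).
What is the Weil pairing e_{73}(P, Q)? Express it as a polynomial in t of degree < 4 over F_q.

Alternating bilinearity on E[73] (values in mu_{73} in F_{73360049251717^4}) gives e(P',Q') = e(P,Q)^det(M).
Hence e(P,Q) = e(P',Q')^{58} where 58 = 34^{-1} mod 73.
7-bit Miller (1001001) on E'/F_{73360049251717} with a'=59673886504755, b'=0: accumulate tangent/chord ratios at Q'+S and P'+S'.
Miller gives e_{73}(P',Q') = 45657032351469 + 49817547444197*t + 45561860369208*t^2 + 10043516148947*t^3 in F_{73360049251717^4}.
e_{73}(P,Q) = (45657032351469 + 49817547444197*t + 45561860369208*t^2 + 10043516148947*t^3)^{58} = 30726762882547 + 44659356547024*t + 42638378829409*t^2 + 20158553818884*t^3.

30726762882547 + 44659356547024*t + 42638378829409*t^2 + 20158553818884*t^3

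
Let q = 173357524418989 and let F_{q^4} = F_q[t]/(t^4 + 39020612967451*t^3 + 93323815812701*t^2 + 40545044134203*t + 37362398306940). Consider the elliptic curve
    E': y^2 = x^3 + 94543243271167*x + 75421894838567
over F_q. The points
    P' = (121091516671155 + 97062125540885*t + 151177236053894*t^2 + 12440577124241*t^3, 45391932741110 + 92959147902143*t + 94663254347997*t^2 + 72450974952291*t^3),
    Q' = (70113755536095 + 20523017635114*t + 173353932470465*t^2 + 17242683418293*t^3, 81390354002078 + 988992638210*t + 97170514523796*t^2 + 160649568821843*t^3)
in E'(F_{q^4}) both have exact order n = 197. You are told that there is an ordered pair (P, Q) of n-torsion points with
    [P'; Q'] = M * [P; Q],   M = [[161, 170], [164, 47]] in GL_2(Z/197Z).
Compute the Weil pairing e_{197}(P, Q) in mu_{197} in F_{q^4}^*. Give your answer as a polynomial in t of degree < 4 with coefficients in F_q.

118212428900448 + 10877844875788*t + 138103738833380*t^2 + 111701295245777*t^3

Under M = [[161,170],[164,47]] in GL_2(Z/197), e_{197}(P',Q') = e_{197}(P,Q)^(161*47-170*164 mod 197).
det M = 161*47 - 170*164 = -20313 = 175 (mod 197); 175^{-1} = 188 (mod 197).
Build f_{197,P'} and f_{197,Q'} via the 8-bit ladder of 197=11000101_2; evaluate at shifted divisors; quotient in F_{173357524418989^4}.
The quotient is 109163599073178 + 47940101832790*t + 150325803274646*t^2 + 131948377868238*t^3.
Finally e_{197}(P,Q) = 118212428900448 + 10877844875788*t + 138103738833380*t^2 + 111701295245777*t^3.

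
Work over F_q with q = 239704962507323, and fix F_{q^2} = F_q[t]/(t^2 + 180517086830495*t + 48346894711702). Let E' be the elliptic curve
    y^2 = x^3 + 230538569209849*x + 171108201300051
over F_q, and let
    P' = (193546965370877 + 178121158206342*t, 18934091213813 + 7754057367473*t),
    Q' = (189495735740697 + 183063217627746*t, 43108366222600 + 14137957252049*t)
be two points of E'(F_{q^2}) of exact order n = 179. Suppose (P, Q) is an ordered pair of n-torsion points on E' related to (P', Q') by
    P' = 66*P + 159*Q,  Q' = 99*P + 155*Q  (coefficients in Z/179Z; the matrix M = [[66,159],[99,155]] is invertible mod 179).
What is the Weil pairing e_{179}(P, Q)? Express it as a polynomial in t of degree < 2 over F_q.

230053326682314 + 125687848100758*t

Under M = [[66,159],[99,155]] in GL_2(Z/179), e_{179}(P',Q') = e_{179}(P,Q)^(66*155-159*99 mod 179).
Hence e(P,Q) = e(P',Q')^{33} where 33 = 38^{-1} mod 179.
Build f_{179,P'} and f_{179,Q'} via the 8-bit ladder of 179=10110011_2; evaluate at shifted divisors; quotient in F_{239704962507323^2}.
So e_{179}(P',Q') = 175355564407718 + 37903458770727*t.
e_{179}(P,Q) = (175355564407718 + 37903458770727*t)^{33} = 230053326682314 + 125687848100758*t.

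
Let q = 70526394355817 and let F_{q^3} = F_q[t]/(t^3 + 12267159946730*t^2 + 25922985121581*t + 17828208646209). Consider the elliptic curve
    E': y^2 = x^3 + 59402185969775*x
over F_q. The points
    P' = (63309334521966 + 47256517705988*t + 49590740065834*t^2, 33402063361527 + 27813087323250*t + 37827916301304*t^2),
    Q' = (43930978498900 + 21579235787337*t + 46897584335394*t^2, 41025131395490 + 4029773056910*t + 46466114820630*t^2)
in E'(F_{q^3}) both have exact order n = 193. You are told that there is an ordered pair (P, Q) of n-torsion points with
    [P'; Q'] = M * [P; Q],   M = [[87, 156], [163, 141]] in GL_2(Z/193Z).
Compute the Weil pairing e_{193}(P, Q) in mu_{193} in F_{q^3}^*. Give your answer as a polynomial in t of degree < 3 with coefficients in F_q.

The 193-Weil pairing on E[193] over F_{70526394355817} is alternating-bilinear: e_{193}(P',Q') = e_{193}(P,Q)^det(M).
So e_{193}(P,Q) = e_{193}(P',Q')^{73}, since 156*73 = 1 mod 193.
Build f_{193,P'} and f_{193,Q'} via the 8-bit ladder of 193=11000001_2; evaluate at shifted divisors; quotient in F_{70526394355817^3}.
Result: e(P',Q') = 20793843458692 + 41579307963816*t + 65348536956472*t^2.
e_{193}(P,Q) = (20793843458692 + 41579307963816*t + 65348536956472*t^2)^{73} = 53780317638544 + 22675421534400*t + 8588051980809*t^2.

53780317638544 + 22675421534400*t + 8588051980809*t^2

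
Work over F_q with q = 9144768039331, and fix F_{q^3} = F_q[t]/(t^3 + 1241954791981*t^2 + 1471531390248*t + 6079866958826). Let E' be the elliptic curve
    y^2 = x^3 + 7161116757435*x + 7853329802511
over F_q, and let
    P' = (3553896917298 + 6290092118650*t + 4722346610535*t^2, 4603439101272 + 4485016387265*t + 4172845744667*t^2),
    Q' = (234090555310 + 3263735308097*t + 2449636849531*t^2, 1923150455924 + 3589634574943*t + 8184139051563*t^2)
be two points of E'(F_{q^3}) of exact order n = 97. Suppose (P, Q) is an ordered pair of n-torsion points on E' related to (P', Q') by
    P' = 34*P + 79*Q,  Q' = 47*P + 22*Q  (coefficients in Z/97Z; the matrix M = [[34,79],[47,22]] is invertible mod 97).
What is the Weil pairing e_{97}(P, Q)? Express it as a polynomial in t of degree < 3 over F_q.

Alternating bilinearity on E[97] (values in mu_{97} in F_{9144768039331^3}) gives e(P',Q') = e(P,Q)^det(M).
Hence e(P,Q) = e(P',Q')^{67} where 67 = 42^{-1} mod 97.
Miller loop for e_{97} over F_{9144768039331^3}: bits of 97 = 1100001; 6 double steps + 2 add steps, l/v at each.
Miller gives e_{97}(P',Q') = 2743402452606 + 5764899896913*t + 2996283697629*t^2 in F_{9144768039331^3}.
Finally e_{97}(P,Q) = 7749425819016 + 3590308633731*t + 2524075977910*t^2.

7749425819016 + 3590308633731*t + 2524075977910*t^2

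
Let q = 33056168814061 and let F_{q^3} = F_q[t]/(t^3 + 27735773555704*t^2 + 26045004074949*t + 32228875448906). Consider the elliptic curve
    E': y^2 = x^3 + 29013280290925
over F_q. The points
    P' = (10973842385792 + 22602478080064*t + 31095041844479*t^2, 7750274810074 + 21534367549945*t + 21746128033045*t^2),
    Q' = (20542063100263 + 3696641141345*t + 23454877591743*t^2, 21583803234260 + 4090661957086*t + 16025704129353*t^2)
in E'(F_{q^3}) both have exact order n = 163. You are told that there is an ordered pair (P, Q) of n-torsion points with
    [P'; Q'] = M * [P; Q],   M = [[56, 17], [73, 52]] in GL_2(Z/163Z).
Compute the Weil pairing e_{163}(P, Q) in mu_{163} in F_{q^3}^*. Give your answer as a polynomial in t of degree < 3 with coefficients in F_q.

e_{163}(aP+bQ,cP+dQ) = e_{163}(P,Q)^(ad-bc); with (a,b,c,d)=(56,17,73,52) this gives the det-163 law.
So e_{163}(P,Q) = e_{163}(P',Q')^{4}, since 41*4 = 1 mod 163.
n = 163 = (10100011)_2 (8 bits, wt 4); accumulate f_{163,P'}(Q'+S)/f_{163,P'}(S) along the 7-step ladder.
So e_{163}(P',Q') = 6405048524141 + 15809843120217*t + 27730753480939*t^2.
Raise to 4: e(P,Q) = 8656014707502 + 4219050368827*t + 25821134762504*t^2 in mu_{163}.

8656014707502 + 4219050368827*t + 25821134762504*t^2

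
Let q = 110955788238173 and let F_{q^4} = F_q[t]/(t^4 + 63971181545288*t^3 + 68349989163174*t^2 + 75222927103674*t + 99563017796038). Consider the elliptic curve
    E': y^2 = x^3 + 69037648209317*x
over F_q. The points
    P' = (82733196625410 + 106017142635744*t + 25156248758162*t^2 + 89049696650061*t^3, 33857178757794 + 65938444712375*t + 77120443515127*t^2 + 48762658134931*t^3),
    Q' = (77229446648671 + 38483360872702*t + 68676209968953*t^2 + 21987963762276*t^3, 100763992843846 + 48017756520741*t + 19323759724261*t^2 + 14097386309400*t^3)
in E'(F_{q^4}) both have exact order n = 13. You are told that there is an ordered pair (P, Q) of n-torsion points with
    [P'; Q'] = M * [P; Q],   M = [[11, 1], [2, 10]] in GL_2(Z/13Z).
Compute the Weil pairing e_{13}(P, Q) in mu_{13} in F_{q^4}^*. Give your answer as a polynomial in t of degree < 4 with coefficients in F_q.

85809935548661 + 65377362634798*t + 48162455831364*t^2 + 70651629885259*t^3

The 13-Weil pairing on E[13] over F_{110955788238173} is alternating-bilinear: e_{13}(P',Q') = e_{13}(P,Q)^det(M).
det M = 11*10 - 1*2 = 108 = 4 (mod 13); 4^{-1} = 10 (mod 13).
Run Miller on y^2=x^3+69037648209317*x over F_{110955788238173}: ladder 1101 (4 bits); e = f_P(D_Q)/f_Q(D_P).
Miller gives e_{13}(P',Q') = 109528023335805 + 53074374838512*t + 57701751231140*t^2 + 67887530819263*t^3 in F_{110955788238173^4}.
e_{13}(P,Q) = (109528023335805 + 53074374838512*t + 57701751231140*t^2 + 67887530819263*t^3)^{10} = 85809935548661 + 65377362634798*t + 48162455831364*t^2 + 70651629885259*t^3.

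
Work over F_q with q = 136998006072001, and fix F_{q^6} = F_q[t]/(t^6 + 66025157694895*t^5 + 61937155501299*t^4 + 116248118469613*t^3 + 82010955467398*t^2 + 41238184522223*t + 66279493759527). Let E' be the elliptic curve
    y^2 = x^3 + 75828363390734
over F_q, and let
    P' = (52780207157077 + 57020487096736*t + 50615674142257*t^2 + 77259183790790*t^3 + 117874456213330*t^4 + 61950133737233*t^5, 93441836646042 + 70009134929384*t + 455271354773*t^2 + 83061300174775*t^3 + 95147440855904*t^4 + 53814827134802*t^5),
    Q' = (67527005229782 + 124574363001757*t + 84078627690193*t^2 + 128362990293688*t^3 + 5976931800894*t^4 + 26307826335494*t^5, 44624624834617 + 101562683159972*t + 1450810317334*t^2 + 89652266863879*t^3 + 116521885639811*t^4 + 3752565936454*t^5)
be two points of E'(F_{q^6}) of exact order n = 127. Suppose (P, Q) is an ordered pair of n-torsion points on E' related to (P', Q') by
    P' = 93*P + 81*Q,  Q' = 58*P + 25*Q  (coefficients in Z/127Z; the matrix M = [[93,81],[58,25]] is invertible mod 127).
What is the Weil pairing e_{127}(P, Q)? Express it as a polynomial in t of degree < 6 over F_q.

25475973564988 + 6804126087559*t + 133310068599686*t^2 + 28897780141760*t^3 + 135565982171893*t^4 + 45130236823327*t^5

The 127-Weil pairing on E[127] over F_{136998006072001} is alternating-bilinear: e_{127}(P',Q') = e_{127}(P,Q)^det(M).
det(M) mod 127 = 40; its inverse in (Z/127)^* is 54 (check: 40*54 mod 127 = 1).
Build f_{127,P'} and f_{127,Q'} via the 7-bit ladder of 127=1111111_2; evaluate at shifted divisors; quotient in F_{136998006072001^6}.
f_P(D_Q)/f_Q(D_P) = 136307392096109 + 12204364150345*t + 21052111554808*t^2 + 122906350539268*t^3 + 102867238838992*t^4 + 95409859500336*t^5.
e_{127}(P,Q) = (136307392096109 + 12204364150345*t + 21052111554808*t^2 + 122906350539268*t^3 + 102867238838992*t^4 + 95409859500336*t^5)^{54} = 25475973564988 + 6804126087559*t + 133310068599686*t^2 + 28897780141760*t^3 + 135565982171893*t^4 + 45130236823327*t^5.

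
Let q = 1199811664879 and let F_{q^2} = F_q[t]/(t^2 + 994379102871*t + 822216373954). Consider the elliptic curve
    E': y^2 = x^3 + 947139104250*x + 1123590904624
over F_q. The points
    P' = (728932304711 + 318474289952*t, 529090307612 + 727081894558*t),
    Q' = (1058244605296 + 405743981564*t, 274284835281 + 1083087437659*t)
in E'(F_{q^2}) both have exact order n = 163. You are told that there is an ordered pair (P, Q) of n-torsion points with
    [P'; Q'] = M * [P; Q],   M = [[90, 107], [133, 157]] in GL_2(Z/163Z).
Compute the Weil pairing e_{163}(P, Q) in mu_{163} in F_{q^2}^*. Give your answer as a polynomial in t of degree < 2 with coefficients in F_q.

1086505815168 + 1068654164568*t

The 163-Weil pairing on E[163] over F_{1199811664879} is alternating-bilinear: e_{163}(P',Q') = e_{163}(P,Q)^det(M).
det(M) mod 163 = 62; its inverse in (Z/163)^* is 71 (check: 62*71 mod 163 = 1).
Miller loop for e_{163} over F_{1199811664879^2}: bits of 163 = 10100011; 7 double steps + 3 add steps, l/v at each.
So e_{163}(P',Q') = 784366202121 + 1144225436250*t.
Thus e_{163}(P,Q) = 1086505815168 + 1068654164568*t.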